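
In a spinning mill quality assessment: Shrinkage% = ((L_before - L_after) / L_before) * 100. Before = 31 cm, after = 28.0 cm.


Formula: Shrinkage% = ((L_before - L_after) / L_before) * 100
Step 1: Shrinkage = 31 - 28.0 = 3.0 cm
Step 2: Shrinkage% = (3.0 / 31) * 100
Step 3: Shrinkage% = 0.096774 * 100 = 9.6774% ≈ 9.7%

9.7%


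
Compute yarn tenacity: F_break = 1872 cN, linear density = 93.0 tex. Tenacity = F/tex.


Formula: Tenacity = Breaking force / Linear density
Tenacity = 1872 cN / 93.0 tex
Tenacity = 20.13 cN/tex

20.13 cN/tex


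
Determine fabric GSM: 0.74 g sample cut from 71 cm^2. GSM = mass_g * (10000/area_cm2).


Formula: GSM = mass_g / area_m2
Step 1: Convert area: 71 cm^2 = 71 / 10000 = 0.0071 m^2
Step 2: GSM = 0.74 g / 0.0071 m^2 = 104.2 g/m^2

104.2 g/m^2


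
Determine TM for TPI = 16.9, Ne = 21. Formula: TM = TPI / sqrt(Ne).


Formula: TM = TPI / sqrt(Ne)
Step 1: sqrt(Ne) = sqrt(21) = 4.5826
Step 2: TM = 16.9 / 4.5826 = 3.69

3.69 TM


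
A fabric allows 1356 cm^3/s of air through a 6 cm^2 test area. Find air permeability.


Formula: Air Permeability = Airflow / Test Area
AP = 1356 cm^3/s / 6 cm^2
AP = 226.0 cm^3/s/cm^2

226.0 cm^3/s/cm^2


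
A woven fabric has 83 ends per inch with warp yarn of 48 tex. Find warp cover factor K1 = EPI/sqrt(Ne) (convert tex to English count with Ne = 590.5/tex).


Formula: K1 = EPI / sqrt(Ne), with Ne = 590.5 / tex_warp
Step 1: Ne = 590.5 / 48 = 12.302
Step 2: sqrt(Ne) = sqrt(12.302) = 3.5074
Step 3: K1 = 83 / 3.5074 = 23.7

23.7


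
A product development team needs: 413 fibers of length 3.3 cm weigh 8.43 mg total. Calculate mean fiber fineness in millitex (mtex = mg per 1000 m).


Formula: fineness (mtex) = mass (mg) / total length (km) = (mass_mg / total_length_m) * 1000
Step 1: Convert fiber length: 3.3 cm = 0.033 m
Step 2: Total fiber length = 413 * 0.033 = 13.629 m
Step 3: Linear density = 8.43 mg / 13.629 m = 0.6185 mg/m
Step 4: fineness = 0.6185 * 1000 = 618.5 mtex

618.5 mtex


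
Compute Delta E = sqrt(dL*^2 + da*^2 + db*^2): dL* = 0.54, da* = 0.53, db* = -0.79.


Formula: Delta E = sqrt(dL*^2 + da*^2 + db*^2)
Step 1: dL*^2 = 0.54^2 = 0.2916
Step 2: da*^2 = 0.53^2 = 0.2809
Step 3: db*^2 = (-0.79)^2 = 0.6241
Step 4: Sum = 0.2916 + 0.2809 + 0.6241 = 1.1966
Step 5: Delta E = sqrt(1.1966) = 1.09

1.09 Delta E


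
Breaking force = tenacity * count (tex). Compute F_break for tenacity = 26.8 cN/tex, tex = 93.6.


Formula: Breaking force = Tenacity * Linear density
F = 26.8 cN/tex * 93.6 tex
F = 2508.48 cN

2508.48 cN


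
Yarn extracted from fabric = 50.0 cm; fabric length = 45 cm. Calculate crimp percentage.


Formula: Crimp% = ((L_yarn - L_fabric) / L_fabric) * 100
Step 1: Extension = 50.0 - 45 = 5.0 cm
Step 2: Crimp% = (5.0 / 45) * 100
Step 3: Crimp% = 0.111111 * 100 = 11.1111% ≈ 11.1%

11.1%


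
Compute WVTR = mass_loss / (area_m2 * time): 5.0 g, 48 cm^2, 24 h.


Formula: WVTR = mass_loss / (area * time)
Step 1: Convert area: 48 cm^2 = 0.0048 m^2
Step 2: WVTR = 5.0 g / (0.0048 m^2 * 24 h)
Step 3: WVTR = 5.0 / 0.1152 = 43.4 g/m^2/h

43.4 g/m^2/h


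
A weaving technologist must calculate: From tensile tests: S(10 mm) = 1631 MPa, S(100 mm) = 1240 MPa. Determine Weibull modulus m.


Formula: m = ln(L1/L2) / ln(S2/S1)
Step 1: ln(L1/L2) = ln(10/100) = -2.30259
Step 2: S2/S1 = 1240/1631 = 0.76027
Step 3: ln(S2/S1) = ln(0.76027) = -0.27408
Step 4: m = -2.30259 / -0.27408 = 8.40

8.40 (Weibull m)


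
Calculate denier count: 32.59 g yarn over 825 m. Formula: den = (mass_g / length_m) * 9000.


Formula: den = (mass_g / length_m) * 9000
Substituting: den = (32.59 / 825) * 9000
Intermediate: 32.59 / 825 = 0.03950303 g/m
den = 0.03950303 * 9000 = 355.5 denier

355.5 denier


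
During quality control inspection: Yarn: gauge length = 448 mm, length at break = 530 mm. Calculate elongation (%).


Formula: Elongation (%) = ((L_break - L0) / L0) * 100
Step 1: Extension = 530 - 448 = 82 mm
Step 2: Elongation = (82 / 448) * 100
Step 3: Elongation = 0.183036 * 100 = 18.3036% ≈ 18.3%

18.3%


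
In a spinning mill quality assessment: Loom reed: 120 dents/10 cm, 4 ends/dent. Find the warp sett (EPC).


Formula: EPC = (dents per 10 cm * ends per dent) / 10
Step 1: Total ends per 10 cm = 120 * 4 = 480
Step 2: EPC = 480 / 10 = 48.0 ends/cm

48.0 ends/cm


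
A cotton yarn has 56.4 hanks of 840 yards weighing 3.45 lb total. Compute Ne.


Formula: Ne = hanks / mass_lb
Substituting: Ne = 56.4 / 3.45
Ne = 16.3

16.3 Ne


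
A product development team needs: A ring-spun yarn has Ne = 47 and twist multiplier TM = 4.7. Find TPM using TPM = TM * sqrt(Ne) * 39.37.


Formula: TPM = TM * sqrt(Ne) * 39.37
Step 1: sqrt(Ne) = sqrt(47) = 6.8557
Step 2: TM * sqrt(Ne) = 4.7 * 6.8557 = 32.2218
Step 3: TPM = 32.2218 * 39.37 = 1269 twists/m

1269 twists/m


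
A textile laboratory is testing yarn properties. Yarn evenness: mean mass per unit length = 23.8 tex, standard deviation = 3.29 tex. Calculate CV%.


Formula: CV% = (standard deviation / mean) * 100
Step 1: Ratio = 3.29 / 23.8 = 0.138235
Step 2: CV% = 0.138235 * 100 = 13.8235% ≈ 13.8%

13.8%


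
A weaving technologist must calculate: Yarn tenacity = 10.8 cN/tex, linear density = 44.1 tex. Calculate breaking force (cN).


Formula: Breaking force = Tenacity * Linear density
F = 10.8 cN/tex * 44.1 tex
F = 476.28 cN

476.28 cN


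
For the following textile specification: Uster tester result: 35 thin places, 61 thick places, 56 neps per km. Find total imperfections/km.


Formula: Total = thin places + thick places + neps
Total = 35 + 61 + 56
Total = 152 imperfections/km

152 imperfections/km


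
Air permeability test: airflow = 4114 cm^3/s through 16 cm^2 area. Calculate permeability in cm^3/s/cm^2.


Formula: Air Permeability = Airflow / Test Area
AP = 4114 cm^3/s / 16 cm^2
AP = 257.1 cm^3/s/cm^2

257.1 cm^3/s/cm^2


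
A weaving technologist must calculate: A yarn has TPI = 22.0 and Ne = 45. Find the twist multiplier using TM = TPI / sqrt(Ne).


Formula: TM = TPI / sqrt(Ne)
Step 1: sqrt(Ne) = sqrt(45) = 6.7082
Step 2: TM = 22.0 / 6.7082 = 3.28

3.28 TM


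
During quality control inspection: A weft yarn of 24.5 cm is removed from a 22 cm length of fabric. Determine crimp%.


Formula: Crimp% = ((L_yarn - L_fabric) / L_fabric) * 100
Step 1: Extension = 24.5 - 22 = 2.5 cm
Step 2: Crimp% = (2.5 / 22) * 100
Step 3: Crimp% = 0.113636 * 100 = 11.3636% ≈ 11.4%

11.4%


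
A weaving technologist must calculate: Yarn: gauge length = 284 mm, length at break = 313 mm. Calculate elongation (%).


Formula: Elongation (%) = ((L_break - L0) / L0) * 100
Step 1: Extension = 313 - 284 = 29 mm
Step 2: Elongation = (29 / 284) * 100
Step 3: Elongation = 0.102113 * 100 = 10.2113% ≈ 10.2%

10.2%


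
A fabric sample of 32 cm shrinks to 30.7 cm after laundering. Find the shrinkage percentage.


Formula: Shrinkage% = ((L_before - L_after) / L_before) * 100
Step 1: Shrinkage = 32 - 30.7 = 1.3 cm
Step 2: Shrinkage% = (1.3 / 32) * 100
Step 3: Shrinkage% = 0.040625 * 100 = 4.0625% ≈ 4.1%

4.1%


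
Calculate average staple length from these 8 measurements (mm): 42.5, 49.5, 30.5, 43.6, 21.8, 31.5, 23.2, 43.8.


Formula: Mean = sum of lengths / count
Sum = 42.5 + 49.5 + 30.5 + 43.6 + 21.8 + 31.5 + 23.2 + 43.8
Sum = 286.4 mm
Mean = 286.4 / 8 = 35.80 mm

35.80 mm


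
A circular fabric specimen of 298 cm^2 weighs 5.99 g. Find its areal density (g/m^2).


Formula: GSM = mass_g / area_m2
Step 1: Convert area: 298 cm^2 = 298 / 10000 = 0.0298 m^2
Step 2: GSM = 5.99 g / 0.0298 m^2 = 201.0 g/m^2

201.0 g/m^2


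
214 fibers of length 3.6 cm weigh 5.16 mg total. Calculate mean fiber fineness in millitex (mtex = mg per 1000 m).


Formula: fineness (mtex) = mass (mg) / total length (km) = (mass_mg / total_length_m) * 1000
Step 1: Convert fiber length: 3.6 cm = 0.036 m
Step 2: Total fiber length = 214 * 0.036 = 7.704 m
Step 3: Linear density = 5.16 mg / 7.704 m = 0.6698 mg/m
Step 4: fineness = 0.6698 * 1000 = 669.8 mtex

669.8 mtex


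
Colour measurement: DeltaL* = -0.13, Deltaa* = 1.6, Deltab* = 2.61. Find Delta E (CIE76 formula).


Formula: Delta E = sqrt(dL*^2 + da*^2 + db*^2)
Step 1: dL*^2 = (-0.13)^2 = 0.0169
Step 2: da*^2 = 1.6^2 = 2.56
Step 3: db*^2 = 2.61^2 = 6.8121
Step 4: Sum = 0.0169 + 2.56 + 6.8121 = 9.389
Step 5: Delta E = sqrt(9.389) = 3.06

3.06 Delta E


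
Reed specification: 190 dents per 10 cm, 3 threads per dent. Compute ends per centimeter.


Formula: EPC = (dents per 10 cm * ends per dent) / 10
Step 1: Total ends per 10 cm = 190 * 3 = 570
Step 2: EPC = 570 / 10 = 57.0 ends/cm

57.0 ends/cm


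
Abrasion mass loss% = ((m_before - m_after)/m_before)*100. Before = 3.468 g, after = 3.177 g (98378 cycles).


Formula: Mass loss% = ((m_before - m_after) / m_before) * 100
Step 1: Mass loss = 3.468 - 3.177 = 0.291 g
Step 2: Ratio = 0.291 / 3.468 = 0.08391
Step 3: Mass loss% = 0.08391 * 100 = 8.391% ≈ 8.39%

8.39%


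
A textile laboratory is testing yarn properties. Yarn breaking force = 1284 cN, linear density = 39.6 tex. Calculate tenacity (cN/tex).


Formula: Tenacity = Breaking force / Linear density
Tenacity = 1284 cN / 39.6 tex
Tenacity = 32.42 cN/tex

32.42 cN/tex


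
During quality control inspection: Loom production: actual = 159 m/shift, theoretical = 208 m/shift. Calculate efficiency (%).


Formula: Efficiency% = (Actual output / Theoretical output) * 100
Efficiency% = (159 / 208) * 100
Efficiency% = 0.764423 * 100 = 76.4423% ≈ 76.4%

76.4%


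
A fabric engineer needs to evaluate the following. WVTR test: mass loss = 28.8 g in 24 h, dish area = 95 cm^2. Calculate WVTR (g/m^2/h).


Formula: WVTR = mass_loss / (area * time)
Step 1: Convert area: 95 cm^2 = 0.0095 m^2
Step 2: WVTR = 28.8 g / (0.0095 m^2 * 24 h)
Step 3: WVTR = 28.8 / 0.228 = 126.3 g/m^2/h

126.3 g/m^2/h


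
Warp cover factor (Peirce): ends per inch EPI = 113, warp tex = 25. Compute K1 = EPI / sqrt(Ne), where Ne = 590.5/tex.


Formula: K1 = EPI / sqrt(Ne), with Ne = 590.5 / tex_warp
Step 1: Ne = 590.5 / 25 = 23.62
Step 2: sqrt(Ne) = sqrt(23.62) = 4.86
Step 3: K1 = 113 / 4.86 = 23.3

23.3


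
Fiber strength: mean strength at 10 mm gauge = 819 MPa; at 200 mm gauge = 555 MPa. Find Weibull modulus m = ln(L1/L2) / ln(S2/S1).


Formula: m = ln(L1/L2) / ln(S2/S1)
Step 1: ln(L1/L2) = ln(10/200) = -2.99573
Step 2: S2/S1 = 555/819 = 0.67766
Step 3: ln(S2/S1) = ln(0.67766) = -0.38911
Step 4: m = -2.99573 / -0.38911 = 7.70

7.70 (Weibull m)


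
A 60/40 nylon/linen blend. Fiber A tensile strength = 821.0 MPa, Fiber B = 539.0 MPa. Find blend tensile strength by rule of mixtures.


Formula: Blend property = (fraction_A * property_A) + (fraction_B * property_B)
Step 1: Contribution A = 60/100 * 821.0 MPa = 492.6 MPa
Step 2: Contribution B = 40/100 * 539.0 MPa = 215.6 MPa
Step 3: Blend tensile strength = 492.6 + 215.6 = 708.2 MPa

708.2 MPa


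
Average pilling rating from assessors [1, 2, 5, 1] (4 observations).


Formula: Mean = sum / count
Sum = 1 + 2 + 5 + 1 = 9
Mean = 9 / 4 = 2.3

2.3


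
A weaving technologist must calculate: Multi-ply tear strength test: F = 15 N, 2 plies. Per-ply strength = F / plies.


Formula: Per-ply strength = Total force / Number of plies
Per-ply = 15 N / 2
Per-ply = 7.5 N

7.5 N


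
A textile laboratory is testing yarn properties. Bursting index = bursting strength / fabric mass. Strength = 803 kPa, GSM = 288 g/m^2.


Formula: Bursting Index = Bursting Strength / Fabric GSM
BI = 803 kPa / 288 g/m^2
BI = 2.788 kPa/(g/m^2)

2.788 kPa/(g/m^2)


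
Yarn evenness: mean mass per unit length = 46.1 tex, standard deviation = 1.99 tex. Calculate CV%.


Formula: CV% = (standard deviation / mean) * 100
Step 1: Ratio = 1.99 / 46.1 = 0.043167
Step 2: CV% = 0.043167 * 100 = 4.3167% ≈ 4.3%

4.3%


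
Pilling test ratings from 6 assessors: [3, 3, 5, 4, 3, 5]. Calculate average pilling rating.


Formula: Mean = sum / count
Sum = 3 + 3 + 5 + 4 + 3 + 5 = 23
Mean = 23 / 6 = 3.8

3.8


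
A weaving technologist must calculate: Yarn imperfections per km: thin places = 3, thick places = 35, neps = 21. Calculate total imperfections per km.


Formula: Total = thin places + thick places + neps
Total = 3 + 35 + 21
Total = 59 imperfections/km

59 imperfections/km


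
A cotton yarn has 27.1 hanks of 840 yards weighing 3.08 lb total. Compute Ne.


Formula: Ne = hanks / mass_lb
Substituting: Ne = 27.1 / 3.08
Ne = 8.8

8.8 Ne


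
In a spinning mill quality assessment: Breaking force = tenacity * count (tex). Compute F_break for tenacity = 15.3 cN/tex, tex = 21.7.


Formula: Breaking force = Tenacity * Linear density
F = 15.3 cN/tex * 21.7 tex
F = 332.01 cN

332.01 cN


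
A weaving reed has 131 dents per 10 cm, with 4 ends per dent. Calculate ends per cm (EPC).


Formula: EPC = (dents per 10 cm * ends per dent) / 10
Step 1: Total ends per 10 cm = 131 * 4 = 524
Step 2: EPC = 524 / 10 = 52.4 ends/cm

52.4 ends/cm


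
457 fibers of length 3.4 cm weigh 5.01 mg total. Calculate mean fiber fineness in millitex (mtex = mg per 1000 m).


Formula: fineness (mtex) = mass (mg) / total length (km) = (mass_mg / total_length_m) * 1000
Step 1: Convert fiber length: 3.4 cm = 0.034 m
Step 2: Total fiber length = 457 * 0.034 = 15.538 m
Step 3: Linear density = 5.01 mg / 15.538 m = 0.3224 mg/m
Step 4: fineness = 0.3224 * 1000 = 322.4 mtex

322.4 mtex


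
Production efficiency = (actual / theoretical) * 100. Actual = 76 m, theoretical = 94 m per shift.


Formula: Efficiency% = (Actual output / Theoretical output) * 100
Efficiency% = (76 / 94) * 100
Efficiency% = 0.808511 * 100 = 80.8511% ≈ 80.9%

80.9%


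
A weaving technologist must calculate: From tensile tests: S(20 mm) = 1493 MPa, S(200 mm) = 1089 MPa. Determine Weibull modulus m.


Formula: m = ln(L1/L2) / ln(S2/S1)
Step 1: ln(L1/L2) = ln(20/200) = -2.30259
Step 2: S2/S1 = 1089/1493 = 0.7294
Step 3: ln(S2/S1) = ln(0.7294) = -0.31553
Step 4: m = -2.30259 / -0.31553 = 7.30

7.30 (Weibull m)


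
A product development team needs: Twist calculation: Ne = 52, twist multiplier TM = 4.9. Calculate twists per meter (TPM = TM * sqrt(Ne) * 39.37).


Formula: TPM = TM * sqrt(Ne) * 39.37
Step 1: sqrt(Ne) = sqrt(52) = 7.2111
Step 2: TM * sqrt(Ne) = 4.9 * 7.2111 = 35.3344
Step 3: TPM = 35.3344 * 39.37 = 1391 twists/m

1391 twists/m


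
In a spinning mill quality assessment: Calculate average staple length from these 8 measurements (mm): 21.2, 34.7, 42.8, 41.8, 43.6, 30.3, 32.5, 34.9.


Formula: Mean = sum of lengths / count
Sum = 21.2 + 34.7 + 42.8 + 41.8 + 43.6 + 30.3 + 32.5 + 34.9
Sum = 281.8 mm
Mean = 281.8 / 8 = 35.23 mm

35.23 mm


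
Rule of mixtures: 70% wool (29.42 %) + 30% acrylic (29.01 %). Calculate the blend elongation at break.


Formula: Blend property = (fraction_A * property_A) + (fraction_B * property_B)
Step 1: Contribution A = 70/100 * 29.42 % = 20.594 %
Step 2: Contribution B = 30/100 * 29.01 % = 8.703 %
Step 3: Blend elongation at break = 20.594 + 8.703 = 29.297 %

29.297 %


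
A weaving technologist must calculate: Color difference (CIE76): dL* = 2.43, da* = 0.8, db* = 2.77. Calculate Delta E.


Formula: Delta E = sqrt(dL*^2 + da*^2 + db*^2)
Step 1: dL*^2 = 2.43^2 = 5.9049
Step 2: da*^2 = 0.8^2 = 0.64
Step 3: db*^2 = 2.77^2 = 7.6729
Step 4: Sum = 5.9049 + 0.64 + 7.6729 = 14.2178
Step 5: Delta E = sqrt(14.2178) = 3.77

3.77 Delta E


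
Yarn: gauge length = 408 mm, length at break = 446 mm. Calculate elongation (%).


Formula: Elongation (%) = ((L_break - L0) / L0) * 100
Step 1: Extension = 446 - 408 = 38 mm
Step 2: Elongation = (38 / 408) * 100
Step 3: Elongation = 0.093137 * 100 = 9.3137% ≈ 9.3%

9.3%


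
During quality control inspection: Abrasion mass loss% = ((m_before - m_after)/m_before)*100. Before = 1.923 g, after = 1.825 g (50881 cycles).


Formula: Mass loss% = ((m_before - m_after) / m_before) * 100
Step 1: Mass loss = 1.923 - 1.825 = 0.098 g
Step 2: Ratio = 0.098 / 1.923 = 0.050962
Step 3: Mass loss% = 0.050962 * 100 = 5.0962% ≈ 5.10%

5.10%


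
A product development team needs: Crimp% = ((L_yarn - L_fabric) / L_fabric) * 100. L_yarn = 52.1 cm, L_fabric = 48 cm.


Formula: Crimp% = ((L_yarn - L_fabric) / L_fabric) * 100
Step 1: Extension = 52.1 - 48 = 4.1 cm
Step 2: Crimp% = (4.1 / 48) * 100
Step 3: Crimp% = 0.085417 * 100 = 8.5417% ≈ 8.5%

8.5%


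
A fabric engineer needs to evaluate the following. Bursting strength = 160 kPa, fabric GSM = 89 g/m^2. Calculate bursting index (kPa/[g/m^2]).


Formula: Bursting Index = Bursting Strength / Fabric GSM
BI = 160 kPa / 89 g/m^2
BI = 1.798 kPa/(g/m^2)

1.798 kPa/(g/m^2)


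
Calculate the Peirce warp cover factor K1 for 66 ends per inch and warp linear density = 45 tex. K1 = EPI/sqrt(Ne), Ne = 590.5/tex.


Formula: K1 = EPI / sqrt(Ne), with Ne = 590.5 / tex_warp
Step 1: Ne = 590.5 / 45 = 13.122
Step 2: sqrt(Ne) = sqrt(13.122) = 3.6224
Step 3: K1 = 66 / 3.6224 = 18.2

18.2


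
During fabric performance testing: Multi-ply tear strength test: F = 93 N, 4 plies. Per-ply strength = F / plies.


Formula: Per-ply strength = Total force / Number of plies
Per-ply = 93 N / 4
Per-ply = 23.25 N

23.25 N


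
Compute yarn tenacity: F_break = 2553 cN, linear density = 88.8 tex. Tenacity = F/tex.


Formula: Tenacity = Breaking force / Linear density
Tenacity = 2553 cN / 88.8 tex
Tenacity = 28.75 cN/tex

28.75 cN/tex


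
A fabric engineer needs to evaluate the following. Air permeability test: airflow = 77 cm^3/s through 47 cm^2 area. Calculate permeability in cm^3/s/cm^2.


Formula: Air Permeability = Airflow / Test Area
AP = 77 cm^3/s / 47 cm^2
AP = 1.6 cm^3/s/cm^2

1.6 cm^3/s/cm^2


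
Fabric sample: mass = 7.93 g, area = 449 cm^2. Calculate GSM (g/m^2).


Formula: GSM = mass_g / area_m2
Step 1: Convert area: 449 cm^2 = 449 / 10000 = 0.0449 m^2
Step 2: GSM = 7.93 g / 0.0449 m^2 = 176.6 g/m^2

176.6 g/m^2


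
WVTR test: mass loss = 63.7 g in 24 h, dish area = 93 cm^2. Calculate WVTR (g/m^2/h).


Formula: WVTR = mass_loss / (area * time)
Step 1: Convert area: 93 cm^2 = 0.0093 m^2
Step 2: WVTR = 63.7 g / (0.0093 m^2 * 24 h)
Step 3: WVTR = 63.7 / 0.2232 = 285.4 g/m^2/h

285.4 g/m^2/h


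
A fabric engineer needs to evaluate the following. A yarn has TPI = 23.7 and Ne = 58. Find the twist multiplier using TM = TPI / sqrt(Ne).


Formula: TM = TPI / sqrt(Ne)
Step 1: sqrt(Ne) = sqrt(58) = 7.6158
Step 2: TM = 23.7 / 7.6158 = 3.11

3.11 TM


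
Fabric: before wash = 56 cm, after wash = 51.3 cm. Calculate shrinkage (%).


Formula: Shrinkage% = ((L_before - L_after) / L_before) * 100
Step 1: Shrinkage = 56 - 51.3 = 4.7 cm
Step 2: Shrinkage% = (4.7 / 56) * 100
Step 3: Shrinkage% = 0.083929 * 100 = 8.3929% ≈ 8.4%

8.4%


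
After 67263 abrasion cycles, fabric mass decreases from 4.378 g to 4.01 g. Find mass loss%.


Formula: Mass loss% = ((m_before - m_after) / m_before) * 100
Step 1: Mass loss = 4.378 - 4.01 = 0.368 g
Step 2: Ratio = 0.368 / 4.378 = 0.0840566
Step 3: Mass loss% = 0.0840566 * 100 = 8.40566% ≈ 8.41%

8.41%


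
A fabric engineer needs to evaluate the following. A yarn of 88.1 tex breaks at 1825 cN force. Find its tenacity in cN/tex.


Formula: Tenacity = Breaking force / Linear density
Tenacity = 1825 cN / 88.1 tex
Tenacity = 20.72 cN/tex

20.72 cN/tex


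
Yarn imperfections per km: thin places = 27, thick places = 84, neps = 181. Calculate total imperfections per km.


Formula: Total = thin places + thick places + neps
Total = 27 + 84 + 181
Total = 292 imperfections/km

292 imperfections/km


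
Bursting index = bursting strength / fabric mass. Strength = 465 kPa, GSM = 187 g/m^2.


Formula: Bursting Index = Bursting Strength / Fabric GSM
BI = 465 kPa / 187 g/m^2
BI = 2.487 kPa/(g/m^2)

2.487 kPa/(g/m^2)


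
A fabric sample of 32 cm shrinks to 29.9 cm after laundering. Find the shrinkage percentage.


Formula: Shrinkage% = ((L_before - L_after) / L_before) * 100
Step 1: Shrinkage = 32 - 29.9 = 2.1 cm
Step 2: Shrinkage% = (2.1 / 32) * 100
Step 3: Shrinkage% = 0.065625 * 100 = 6.5625% ≈ 6.6%

6.6%


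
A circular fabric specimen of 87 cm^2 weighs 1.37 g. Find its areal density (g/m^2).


Formula: GSM = mass_g / area_m2
Step 1: Convert area: 87 cm^2 = 87 / 10000 = 0.0087 m^2
Step 2: GSM = 1.37 g / 0.0087 m^2 = 157.5 g/m^2

157.5 g/m^2


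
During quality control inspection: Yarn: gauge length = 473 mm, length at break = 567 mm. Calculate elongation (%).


Formula: Elongation (%) = ((L_break - L0) / L0) * 100
Step 1: Extension = 567 - 473 = 94 mm
Step 2: Elongation = (94 / 473) * 100
Step 3: Elongation = 0.198732 * 100 = 19.8732% ≈ 19.9%

19.9%


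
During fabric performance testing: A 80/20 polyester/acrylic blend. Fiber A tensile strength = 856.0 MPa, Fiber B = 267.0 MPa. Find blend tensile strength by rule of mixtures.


Formula: Blend property = (fraction_A * property_A) + (fraction_B * property_B)
Step 1: Contribution A = 80/100 * 856.0 MPa = 684.8 MPa
Step 2: Contribution B = 20/100 * 267.0 MPa = 53.4 MPa
Step 3: Blend tensile strength = 684.8 + 53.4 = 738.2 MPa

738.2 MPa


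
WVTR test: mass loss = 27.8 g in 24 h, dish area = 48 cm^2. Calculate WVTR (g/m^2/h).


Formula: WVTR = mass_loss / (area * time)
Step 1: Convert area: 48 cm^2 = 0.0048 m^2
Step 2: WVTR = 27.8 g / (0.0048 m^2 * 24 h)
Step 3: WVTR = 27.8 / 0.1152 = 241.3 g/m^2/h

241.3 g/m^2/h


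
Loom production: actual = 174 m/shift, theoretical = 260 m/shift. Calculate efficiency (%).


Formula: Efficiency% = (Actual output / Theoretical output) * 100
Efficiency% = (174 / 260) * 100
Efficiency% = 0.669231 * 100 = 66.9231% ≈ 66.9%

66.9%


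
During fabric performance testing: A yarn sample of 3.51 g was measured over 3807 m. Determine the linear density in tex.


Formula: Tex = (mass_g / length_m) * 1000
Substituting: Tex = (3.51 / 3807) * 1000
Intermediate: 3.51 / 3807 = 0.00092199 g/m
Tex = 0.00092199 * 1000 = 0.92 tex

0.92 tex


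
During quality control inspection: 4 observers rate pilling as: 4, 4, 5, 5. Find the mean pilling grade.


Formula: Mean = sum / count
Sum = 4 + 4 + 5 + 5 = 18
Mean = 18 / 4 = 4.5

4.5


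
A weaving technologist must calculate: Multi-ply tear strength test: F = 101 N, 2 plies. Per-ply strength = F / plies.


Formula: Per-ply strength = Total force / Number of plies
Per-ply = 101 N / 2
Per-ply = 50.5 N

50.5 N


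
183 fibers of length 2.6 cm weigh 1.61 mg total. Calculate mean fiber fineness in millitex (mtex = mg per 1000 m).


Formula: fineness (mtex) = mass (mg) / total length (km) = (mass_mg / total_length_m) * 1000
Step 1: Convert fiber length: 2.6 cm = 0.026 m
Step 2: Total fiber length = 183 * 0.026 = 4.758 m
Step 3: Linear density = 1.61 mg / 4.758 m = 0.3384 mg/m
Step 4: fineness = 0.3384 * 1000 = 338.4 mtex

338.4 mtex


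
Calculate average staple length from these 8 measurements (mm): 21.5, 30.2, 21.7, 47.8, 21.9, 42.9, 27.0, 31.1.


Formula: Mean = sum of lengths / count
Sum = 21.5 + 30.2 + 21.7 + 47.8 + 21.9 + 42.9 + 27.0 + 31.1
Sum = 244.1 mm
Mean = 244.1 / 8 = 30.51 mm

30.51 mm


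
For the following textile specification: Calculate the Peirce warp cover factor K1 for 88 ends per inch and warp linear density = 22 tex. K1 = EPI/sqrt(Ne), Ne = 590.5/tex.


Formula: K1 = EPI / sqrt(Ne), with Ne = 590.5 / tex_warp
Step 1: Ne = 590.5 / 22 = 26.841
Step 2: sqrt(Ne) = sqrt(26.841) = 5.1808
Step 3: K1 = 88 / 5.1808 = 17.0

17.0


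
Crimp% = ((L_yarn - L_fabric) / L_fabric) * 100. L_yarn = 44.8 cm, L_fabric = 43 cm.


Formula: Crimp% = ((L_yarn - L_fabric) / L_fabric) * 100
Step 1: Extension = 44.8 - 43 = 1.8 cm
Step 2: Crimp% = (1.8 / 43) * 100
Step 3: Crimp% = 0.04186 * 100 = 4.186% ≈ 4.2%

4.2%


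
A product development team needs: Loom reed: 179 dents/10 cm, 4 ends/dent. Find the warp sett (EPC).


Formula: EPC = (dents per 10 cm * ends per dent) / 10
Step 1: Total ends per 10 cm = 179 * 4 = 716
Step 2: EPC = 716 / 10 = 71.6 ends/cm

71.6 ends/cm


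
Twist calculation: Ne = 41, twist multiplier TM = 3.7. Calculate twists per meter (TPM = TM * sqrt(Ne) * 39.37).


Formula: TPM = TM * sqrt(Ne) * 39.37
Step 1: sqrt(Ne) = sqrt(41) = 6.4031
Step 2: TM * sqrt(Ne) = 3.7 * 6.4031 = 23.6915
Step 3: TPM = 23.6915 * 39.37 = 933 twists/m

933 twists/m


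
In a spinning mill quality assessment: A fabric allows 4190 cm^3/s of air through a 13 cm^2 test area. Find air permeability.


Formula: Air Permeability = Airflow / Test Area
AP = 4190 cm^3/s / 13 cm^2
AP = 322.3 cm^3/s/cm^2

322.3 cm^3/s/cm^2


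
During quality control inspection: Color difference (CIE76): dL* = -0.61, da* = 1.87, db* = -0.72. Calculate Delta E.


Formula: Delta E = sqrt(dL*^2 + da*^2 + db*^2)
Step 1: dL*^2 = (-0.61)^2 = 0.3721
Step 2: da*^2 = 1.87^2 = 3.4969
Step 3: db*^2 = (-0.72)^2 = 0.5184
Step 4: Sum = 0.3721 + 3.4969 + 0.5184 = 4.3874
Step 5: Delta E = sqrt(4.3874) = 2.09

2.09 Delta E


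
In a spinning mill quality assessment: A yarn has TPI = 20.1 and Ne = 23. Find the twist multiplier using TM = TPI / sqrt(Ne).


Formula: TM = TPI / sqrt(Ne)
Step 1: sqrt(Ne) = sqrt(23) = 4.7958
Step 2: TM = 20.1 / 4.7958 = 4.19

4.19 TM


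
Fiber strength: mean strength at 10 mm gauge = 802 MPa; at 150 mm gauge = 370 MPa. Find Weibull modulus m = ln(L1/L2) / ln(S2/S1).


Formula: m = ln(L1/L2) / ln(S2/S1)
Step 1: ln(L1/L2) = ln(10/150) = -2.70805
Step 2: S2/S1 = 370/802 = 0.46135
Step 3: ln(S2/S1) = ln(0.46135) = -0.77360
Step 4: m = -2.70805 / -0.77360 = 3.50

3.50 (Weibull m)


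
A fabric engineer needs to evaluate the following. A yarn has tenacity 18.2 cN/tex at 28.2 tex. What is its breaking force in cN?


Formula: Breaking force = Tenacity * Linear density
F = 18.2 cN/tex * 28.2 tex
F = 513.24 cN

513.24 cN


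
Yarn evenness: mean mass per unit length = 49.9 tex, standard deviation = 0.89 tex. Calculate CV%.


Formula: CV% = (standard deviation / mean) * 100
Step 1: Ratio = 0.89 / 49.9 = 0.017836
Step 2: CV% = 0.017836 * 100 = 1.7836% ≈ 1.8%

1.8%


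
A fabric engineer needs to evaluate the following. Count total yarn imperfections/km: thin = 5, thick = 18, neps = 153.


Formula: Total = thin places + thick places + neps
Total = 5 + 18 + 153
Total = 176 imperfections/km

176 imperfections/km


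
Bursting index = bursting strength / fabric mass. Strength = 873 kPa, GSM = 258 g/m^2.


Formula: Bursting Index = Bursting Strength / Fabric GSM
BI = 873 kPa / 258 g/m^2
BI = 3.384 kPa/(g/m^2)

3.384 kPa/(g/m^2)


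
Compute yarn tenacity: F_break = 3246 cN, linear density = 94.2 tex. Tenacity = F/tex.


Formula: Tenacity = Breaking force / Linear density
Tenacity = 3246 cN / 94.2 tex
Tenacity = 34.46 cN/tex

34.46 cN/tex


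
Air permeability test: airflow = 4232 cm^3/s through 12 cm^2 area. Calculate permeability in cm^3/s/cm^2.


Formula: Air Permeability = Airflow / Test Area
AP = 4232 cm^3/s / 12 cm^2
AP = 352.7 cm^3/s/cm^2

352.7 cm^3/s/cm^2


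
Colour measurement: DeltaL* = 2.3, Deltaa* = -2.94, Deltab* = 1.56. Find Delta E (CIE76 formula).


Formula: Delta E = sqrt(dL*^2 + da*^2 + db*^2)
Step 1: dL*^2 = 2.3^2 = 5.29
Step 2: da*^2 = (-2.94)^2 = 8.6436
Step 3: db*^2 = 1.56^2 = 2.4336
Step 4: Sum = 5.29 + 8.6436 + 2.4336 = 16.3672
Step 5: Delta E = sqrt(16.3672) = 4.05

4.05 Delta E


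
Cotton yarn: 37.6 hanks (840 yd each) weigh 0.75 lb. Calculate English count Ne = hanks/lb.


Formula: Ne = hanks / mass_lb
Substituting: Ne = 37.6 / 0.75
Ne = 50.1

50.1 Ne


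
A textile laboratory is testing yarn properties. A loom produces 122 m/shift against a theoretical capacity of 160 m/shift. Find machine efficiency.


Formula: Efficiency% = (Actual output / Theoretical output) * 100
Efficiency% = (122 / 160) * 100
Efficiency% = 0.7625 * 100 = 76.25% ≈ 76.3%

76.3%


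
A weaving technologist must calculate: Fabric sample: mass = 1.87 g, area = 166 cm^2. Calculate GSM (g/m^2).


Formula: GSM = mass_g / area_m2
Step 1: Convert area: 166 cm^2 = 166 / 10000 = 0.0166 m^2
Step 2: GSM = 1.87 g / 0.0166 m^2 = 112.7 g/m^2

112.7 g/m^2


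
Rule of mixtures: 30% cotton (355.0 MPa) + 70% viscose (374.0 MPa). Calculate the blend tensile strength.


Formula: Blend property = (fraction_A * property_A) + (fraction_B * property_B)
Step 1: Contribution A = 30/100 * 355.0 MPa = 106.5 MPa
Step 2: Contribution B = 70/100 * 374.0 MPa = 261.8 MPa
Step 3: Blend tensile strength = 106.5 + 261.8 = 368.3 MPa

368.3 MPa


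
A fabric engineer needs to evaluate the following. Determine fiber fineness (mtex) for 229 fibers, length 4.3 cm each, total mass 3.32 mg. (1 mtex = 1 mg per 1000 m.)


Formula: fineness (mtex) = mass (mg) / total length (km) = (mass_mg / total_length_m) * 1000
Step 1: Convert fiber length: 4.3 cm = 0.043 m
Step 2: Total fiber length = 229 * 0.043 = 9.847 m
Step 3: Linear density = 3.32 mg / 9.847 m = 0.3372 mg/m
Step 4: fineness = 0.3372 * 1000 = 337.2 mtex

337.2 mtex


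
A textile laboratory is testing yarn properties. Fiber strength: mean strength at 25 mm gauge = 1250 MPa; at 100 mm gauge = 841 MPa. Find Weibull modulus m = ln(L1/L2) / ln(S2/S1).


Formula: m = ln(L1/L2) / ln(S2/S1)
Step 1: ln(L1/L2) = ln(25/100) = -1.38629
Step 2: S2/S1 = 841/1250 = 0.6728
Step 3: ln(S2/S1) = ln(0.6728) = -0.39631
Step 4: m = -1.38629 / -0.39631 = 3.50

3.50 (Weibull m)


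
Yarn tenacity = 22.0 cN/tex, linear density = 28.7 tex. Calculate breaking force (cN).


Formula: Breaking force = Tenacity * Linear density
F = 22.0 cN/tex * 28.7 tex
F = 631.40 cN

631.40 cN


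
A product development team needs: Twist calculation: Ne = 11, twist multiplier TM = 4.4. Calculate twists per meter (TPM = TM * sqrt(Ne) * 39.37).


Formula: TPM = TM * sqrt(Ne) * 39.37
Step 1: sqrt(Ne) = sqrt(11) = 3.3166
Step 2: TM * sqrt(Ne) = 4.4 * 3.3166 = 14.593
Step 3: TPM = 14.593 * 39.37 = 575 twists/m

575 twists/m


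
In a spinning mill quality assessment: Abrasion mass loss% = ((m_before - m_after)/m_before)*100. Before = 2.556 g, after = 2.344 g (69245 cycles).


Formula: Mass loss% = ((m_before - m_after) / m_before) * 100
Step 1: Mass loss = 2.556 - 2.344 = 0.212 g
Step 2: Ratio = 0.212 / 2.556 = 0.0829421
Step 3: Mass loss% = 0.0829421 * 100 = 8.29421% ≈ 8.29%

8.29%


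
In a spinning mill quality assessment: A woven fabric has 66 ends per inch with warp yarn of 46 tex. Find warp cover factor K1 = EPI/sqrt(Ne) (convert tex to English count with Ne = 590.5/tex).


Formula: K1 = EPI / sqrt(Ne), with Ne = 590.5 / tex_warp
Step 1: Ne = 590.5 / 46 = 12.837
Step 2: sqrt(Ne) = sqrt(12.837) = 3.5829
Step 3: K1 = 66 / 3.5829 = 18.4

18.4


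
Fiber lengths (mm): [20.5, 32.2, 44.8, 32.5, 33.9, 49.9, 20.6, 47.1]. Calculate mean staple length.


Formula: Mean = sum of lengths / count
Sum = 20.5 + 32.2 + 44.8 + 32.5 + 33.9 + 49.9 + 20.6 + 47.1
Sum = 281.5 mm
Mean = 281.5 / 8 = 35.19 mm

35.19 mm


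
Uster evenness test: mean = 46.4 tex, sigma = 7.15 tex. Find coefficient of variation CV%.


Formula: CV% = (standard deviation / mean) * 100
Step 1: Ratio = 7.15 / 46.4 = 0.154095
Step 2: CV% = 0.154095 * 100 = 15.4095% ≈ 15.4%

15.4%


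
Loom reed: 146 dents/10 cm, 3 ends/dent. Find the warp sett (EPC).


Formula: EPC = (dents per 10 cm * ends per dent) / 10
Step 1: Total ends per 10 cm = 146 * 3 = 438
Step 2: EPC = 438 / 10 = 43.8 ends/cm

43.8 ends/cm


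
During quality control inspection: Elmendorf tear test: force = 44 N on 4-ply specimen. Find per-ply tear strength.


Formula: Per-ply strength = Total force / Number of plies
Per-ply = 44 N / 4
Per-ply = 11 N

11 N


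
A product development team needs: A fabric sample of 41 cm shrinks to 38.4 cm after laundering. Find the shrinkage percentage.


Formula: Shrinkage% = ((L_before - L_after) / L_before) * 100
Step 1: Shrinkage = 41 - 38.4 = 2.6 cm
Step 2: Shrinkage% = (2.6 / 41) * 100
Step 3: Shrinkage% = 0.063415 * 100 = 6.3415% ≈ 6.3%

6.3%


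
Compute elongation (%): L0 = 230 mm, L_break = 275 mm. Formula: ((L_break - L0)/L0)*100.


Formula: Elongation (%) = ((L_break - L0) / L0) * 100
Step 1: Extension = 275 - 230 = 45 mm
Step 2: Elongation = (45 / 230) * 100
Step 3: Elongation = 0.195652 * 100 = 19.5652% ≈ 19.6%

19.6%


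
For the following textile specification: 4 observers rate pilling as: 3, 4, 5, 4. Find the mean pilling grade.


Formula: Mean = sum / count
Sum = 3 + 4 + 5 + 4 = 16
Mean = 16 / 4 = 4.0

4.0


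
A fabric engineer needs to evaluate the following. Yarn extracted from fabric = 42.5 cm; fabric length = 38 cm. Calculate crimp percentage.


Formula: Crimp% = ((L_yarn - L_fabric) / L_fabric) * 100
Step 1: Extension = 42.5 - 38 = 4.5 cm
Step 2: Crimp% = (4.5 / 38) * 100
Step 3: Crimp% = 0.118421 * 100 = 11.8421% ≈ 11.8%

11.8%


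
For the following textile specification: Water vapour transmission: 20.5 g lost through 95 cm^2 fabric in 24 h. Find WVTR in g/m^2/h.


Formula: WVTR = mass_loss / (area * time)
Step 1: Convert area: 95 cm^2 = 0.0095 m^2
Step 2: WVTR = 20.5 g / (0.0095 m^2 * 24 h)
Step 3: WVTR = 20.5 / 0.228 = 89.9 g/m^2/h

89.9 g/m^2/h


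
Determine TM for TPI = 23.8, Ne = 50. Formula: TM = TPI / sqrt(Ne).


Formula: TM = TPI / sqrt(Ne)
Step 1: sqrt(Ne) = sqrt(50) = 7.0711
Step 2: TM = 23.8 / 7.0711 = 3.37

3.37 TM


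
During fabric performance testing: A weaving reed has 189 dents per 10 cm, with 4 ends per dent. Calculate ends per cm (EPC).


Formula: EPC = (dents per 10 cm * ends per dent) / 10
Step 1: Total ends per 10 cm = 189 * 4 = 756
Step 2: EPC = 756 / 10 = 75.6 ends/cm

75.6 ends/cm


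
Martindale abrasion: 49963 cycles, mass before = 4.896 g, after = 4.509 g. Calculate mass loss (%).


Formula: Mass loss% = ((m_before - m_after) / m_before) * 100
Step 1: Mass loss = 4.896 - 4.509 = 0.387 g
Step 2: Ratio = 0.387 / 4.896 = 0.0790441
Step 3: Mass loss% = 0.0790441 * 100 = 7.90441% ≈ 7.90%

7.90%


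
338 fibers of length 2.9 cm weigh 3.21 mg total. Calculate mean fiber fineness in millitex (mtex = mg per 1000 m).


Formula: fineness (mtex) = mass (mg) / total length (km) = (mass_mg / total_length_m) * 1000
Step 1: Convert fiber length: 2.9 cm = 0.029 m
Step 2: Total fiber length = 338 * 0.029 = 9.802 m
Step 3: Linear density = 3.21 mg / 9.802 m = 0.3275 mg/m
Step 4: fineness = 0.3275 * 1000 = 327.5 mtex

327.5 mtex


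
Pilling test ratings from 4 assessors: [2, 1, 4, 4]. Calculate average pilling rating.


Formula: Mean = sum / count
Sum = 2 + 1 + 4 + 4 = 11
Mean = 11 / 4 = 2.8

2.8


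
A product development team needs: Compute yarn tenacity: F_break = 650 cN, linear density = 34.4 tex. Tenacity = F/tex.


Formula: Tenacity = Breaking force / Linear density
Tenacity = 650 cN / 34.4 tex
Tenacity = 18.90 cN/tex

18.90 cN/tex


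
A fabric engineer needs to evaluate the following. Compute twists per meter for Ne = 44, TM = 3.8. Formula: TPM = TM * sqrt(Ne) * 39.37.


Formula: TPM = TM * sqrt(Ne) * 39.37
Step 1: sqrt(Ne) = sqrt(44) = 6.6332
Step 2: TM * sqrt(Ne) = 3.8 * 6.6332 = 25.2062
Step 3: TPM = 25.2062 * 39.37 = 992 twists/m

992 twists/m


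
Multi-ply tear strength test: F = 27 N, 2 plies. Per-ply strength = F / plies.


Formula: Per-ply strength = Total force / Number of plies
Per-ply = 27 N / 2
Per-ply = 13.5 N

13.5 N


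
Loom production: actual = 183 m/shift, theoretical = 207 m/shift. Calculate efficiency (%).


Formula: Efficiency% = (Actual output / Theoretical output) * 100
Efficiency% = (183 / 207) * 100
Efficiency% = 0.884058 * 100 = 88.4058% ≈ 88.4%

88.4%


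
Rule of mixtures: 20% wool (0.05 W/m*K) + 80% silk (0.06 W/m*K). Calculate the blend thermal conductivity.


Formula: Blend property = (fraction_A * property_A) + (fraction_B * property_B)
Step 1: Contribution A = 20/100 * 0.05 W/m*K = 0.01 W/m*K
Step 2: Contribution B = 80/100 * 0.06 W/m*K = 0.048 W/m*K
Step 3: Blend thermal conductivity = 0.01 + 0.048 = 0.058 W/m*K

0.058 W/m*K


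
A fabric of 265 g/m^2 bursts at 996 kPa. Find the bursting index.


Formula: Bursting Index = Bursting Strength / Fabric GSM
BI = 996 kPa / 265 g/m^2
BI = 3.758 kPa/(g/m^2)

3.758 kPa/(g/m^2)


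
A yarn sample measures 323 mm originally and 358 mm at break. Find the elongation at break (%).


Formula: Elongation (%) = ((L_break - L0) / L0) * 100
Step 1: Extension = 358 - 323 = 35 mm
Step 2: Elongation = (35 / 323) * 100
Step 3: Elongation = 0.108359 * 100 = 10.8359% ≈ 10.8%

10.8%


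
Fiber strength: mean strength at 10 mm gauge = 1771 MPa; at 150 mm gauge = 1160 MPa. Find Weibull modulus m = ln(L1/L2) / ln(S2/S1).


Formula: m = ln(L1/L2) / ln(S2/S1)
Step 1: ln(L1/L2) = ln(10/150) = -2.70805
Step 2: S2/S1 = 1160/1771 = 0.655
Step 3: ln(S2/S1) = ln(0.655) = -0.42312
Step 4: m = -2.70805 / -0.42312 = 6.40

6.40 (Weibull m)


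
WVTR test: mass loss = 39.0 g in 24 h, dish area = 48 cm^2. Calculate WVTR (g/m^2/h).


Formula: WVTR = mass_loss / (area * time)
Step 1: Convert area: 48 cm^2 = 0.0048 m^2
Step 2: WVTR = 39.0 g / (0.0048 m^2 * 24 h)
Step 3: WVTR = 39.0 / 0.1152 = 338.5 g/m^2/h

338.5 g/m^2/h


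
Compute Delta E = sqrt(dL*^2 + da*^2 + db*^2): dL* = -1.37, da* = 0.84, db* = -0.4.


Formula: Delta E = sqrt(dL*^2 + da*^2 + db*^2)
Step 1: dL*^2 = (-1.37)^2 = 1.8769
Step 2: da*^2 = 0.84^2 = 0.7056
Step 3: db*^2 = (-0.4)^2 = 0.16
Step 4: Sum = 1.8769 + 0.7056 + 0.16 = 2.7425
Step 5: Delta E = sqrt(2.7425) = 1.66

1.66 Delta E


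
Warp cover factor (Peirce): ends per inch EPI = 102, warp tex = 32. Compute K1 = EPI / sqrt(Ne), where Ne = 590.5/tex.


Formula: K1 = EPI / sqrt(Ne), with Ne = 590.5 / tex_warp
Step 1: Ne = 590.5 / 32 = 18.453
Step 2: sqrt(Ne) = sqrt(18.453) = 4.2957
Step 3: K1 = 102 / 4.2957 = 23.7

23.7


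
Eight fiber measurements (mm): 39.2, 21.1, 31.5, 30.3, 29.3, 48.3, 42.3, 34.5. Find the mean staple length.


Formula: Mean = sum of lengths / count
Sum = 39.2 + 21.1 + 31.5 + 30.3 + 29.3 + 48.3 + 42.3 + 34.5
Sum = 276.5 mm
Mean = 276.5 / 8 = 34.56 mm

34.56 mm


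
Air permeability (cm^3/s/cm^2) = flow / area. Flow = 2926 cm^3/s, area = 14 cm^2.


Formula: Air Permeability = Airflow / Test Area
AP = 2926 cm^3/s / 14 cm^2
AP = 209.0 cm^3/s/cm^2

209.0 cm^3/s/cm^2


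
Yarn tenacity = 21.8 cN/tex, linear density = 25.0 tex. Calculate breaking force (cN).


Formula: Breaking force = Tenacity * Linear density
F = 21.8 cN/tex * 25.0 tex
F = 545.00 cN

545.00 cN


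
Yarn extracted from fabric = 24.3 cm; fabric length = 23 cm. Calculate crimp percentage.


Formula: Crimp% = ((L_yarn - L_fabric) / L_fabric) * 100
Step 1: Extension = 24.3 - 23 = 1.3 cm
Step 2: Crimp% = (1.3 / 23) * 100
Step 3: Crimp% = 0.056522 * 100 = 5.6522% ≈ 5.7%

5.7%


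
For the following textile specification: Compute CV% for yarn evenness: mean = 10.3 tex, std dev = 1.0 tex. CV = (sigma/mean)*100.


Formula: CV% = (standard deviation / mean) * 100
Step 1: Ratio = 1.0 / 10.3 = 0.097087
Step 2: CV% = 0.097087 * 100 = 9.7087% ≈ 9.7%

9.7%


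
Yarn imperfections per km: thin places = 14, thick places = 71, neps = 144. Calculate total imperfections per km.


Formula: Total = thin places + thick places + neps
Total = 14 + 71 + 144
Total = 229 imperfections/km

229 imperfections/km


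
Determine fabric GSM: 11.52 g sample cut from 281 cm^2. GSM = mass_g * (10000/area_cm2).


Formula: GSM = mass_g / area_m2
Step 1: Convert area: 281 cm^2 = 281 / 10000 = 0.0281 m^2
Step 2: GSM = 11.52 g / 0.0281 m^2 = 410.0 g/m^2

410.0 g/m^2


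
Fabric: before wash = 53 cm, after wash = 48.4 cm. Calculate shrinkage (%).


Formula: Shrinkage% = ((L_before - L_after) / L_before) * 100
Step 1: Shrinkage = 53 - 48.4 = 4.6 cm
Step 2: Shrinkage% = (4.6 / 53) * 100
Step 3: Shrinkage% = 0.086792 * 100 = 8.6792% ≈ 8.7%

8.7%
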